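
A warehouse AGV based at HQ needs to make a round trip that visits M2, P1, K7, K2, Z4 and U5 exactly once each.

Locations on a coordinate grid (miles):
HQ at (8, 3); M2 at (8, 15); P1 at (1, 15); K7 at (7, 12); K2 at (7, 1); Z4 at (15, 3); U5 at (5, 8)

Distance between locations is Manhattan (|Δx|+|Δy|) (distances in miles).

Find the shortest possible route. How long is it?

There are 360 distinct closed tours to check (reversals are equivalent).
HQ→M2→P1→K7→K2→Z4→U5→HQ: 12+7+9+11+10+15+8 = 72
HQ→M2→P1→K7→K2→U5→Z4→HQ: 12+7+9+11+9+15+7 = 70
HQ→M2→P1→K7→Z4→K2→U5→HQ: 12+7+9+17+10+9+8 = 72
HQ→M2→P1→K7→Z4→U5→K2→HQ: 12+7+9+17+15+9+3 = 72
HQ→M2→P1→K7→U5→K2→Z4→HQ: 12+7+9+6+9+10+7 = 60
HQ→M2→P1→K7→U5→Z4→K2→HQ: 12+7+9+6+15+10+3 = 62
HQ→M2→P1→K2→K7→Z4→U5→HQ: 12+7+20+11+17+15+8 = 90
HQ→M2→P1→K2→K7→U5→Z4→HQ: 12+7+20+11+6+15+7 = 78
… (352 more)
HQ→K7→M2→P1→U5→K2→Z4→HQ: 10+4+7+11+9+10+7 = 58  ← best
The minimum is 58.
One optimal route: HQ → K7 → M2 → P1 → U5 → K2 → Z4 → HQ (or its reverse).

58 miles — the shortest possible round trip.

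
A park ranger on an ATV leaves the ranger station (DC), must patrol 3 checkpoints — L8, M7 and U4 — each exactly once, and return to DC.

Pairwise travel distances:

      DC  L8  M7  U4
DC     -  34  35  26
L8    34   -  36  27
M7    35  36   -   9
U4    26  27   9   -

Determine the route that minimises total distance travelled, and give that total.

Minimum total distance: 105.

There are 3 distinct closed tours to check (reversals are equivalent).
DC→L8→M7→U4→DC: 34+36+9+26 = 105
DC→L8→U4→M7→DC: 34+27+9+35 = 105
DC→M7→L8→U4→DC: 35+36+27+26 = 124
The minimum is 105.
One optimal route: DC → L8 → M7 → U4 → DC (or its reverse).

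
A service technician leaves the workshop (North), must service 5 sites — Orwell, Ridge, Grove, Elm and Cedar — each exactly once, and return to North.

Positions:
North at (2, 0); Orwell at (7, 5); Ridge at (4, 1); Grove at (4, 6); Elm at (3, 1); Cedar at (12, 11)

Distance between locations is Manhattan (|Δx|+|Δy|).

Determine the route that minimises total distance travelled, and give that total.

Shortest round trip = 42.

With 5 stops there are 5!/2 = 60 distinct round trips (a route and its reverse cost the same).
North-Orwell-Ridge-Grove-Elm-Cedar-North: 10+7+5+6+19+21 = 68
North-Orwell-Ridge-Grove-Cedar-Elm-North: 10+7+5+13+19+2 = 56
North-Orwell-Ridge-Elm-Grove-Cedar-North: 10+7+1+6+13+21 = 58
North-Orwell-Ridge-Elm-Cedar-Grove-North: 10+7+1+19+13+8 = 58
North-Orwell-Ridge-Cedar-Grove-Elm-North: 10+7+18+13+6+2 = 56
North-Orwell-Ridge-Cedar-Elm-Grove-North: 10+7+18+19+6+8 = 68
North-Orwell-Grove-Ridge-Elm-Cedar-North: 10+4+5+1+19+21 = 60
North-Orwell-Grove-Ridge-Cedar-Elm-North: 10+4+5+18+19+2 = 58
North-Orwell-Grove-Elm-Ridge-Cedar-North: 10+4+6+1+18+21 = 60
North-Orwell-Grove-Elm-Cedar-Ridge-North: 10+4+6+19+18+3 = 60
North-Orwell-Grove-Cedar-Ridge-Elm-North: 10+4+13+18+1+2 = 48
North-Orwell-Grove-Cedar-Elm-Ridge-North: 10+4+13+19+1+3 = 50
North-Orwell-Elm-Ridge-Grove-Cedar-North: 10+8+1+5+13+21 = 58
North-Orwell-Elm-Ridge-Cedar-Grove-North: 10+8+1+18+13+8 = 58
… (46 more)
North-Orwell-Cedar-Grove-Ridge-Elm-North: 10+11+13+5+1+2 = 42  ← best
The minimum is 42.
One optimal route: North → Orwell → Cedar → Grove → Ridge → Elm → North (or its reverse).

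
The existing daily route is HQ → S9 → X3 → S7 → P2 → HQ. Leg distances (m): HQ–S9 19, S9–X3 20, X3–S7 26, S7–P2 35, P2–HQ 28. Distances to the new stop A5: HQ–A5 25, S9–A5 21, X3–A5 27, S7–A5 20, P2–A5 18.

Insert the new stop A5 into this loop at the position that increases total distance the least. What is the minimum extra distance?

+3 m — insert A5 between S7 and P2.

Insertion cost between consecutive stops i–j is d(i,A5) + d(A5,j) − d(i,j):
  between HQ and S9: 25 + 21 − 19 = 27
  between S9 and X3: 21 + 27 − 20 = 28
  between X3 and S7: 27 + 20 − 26 = 21
  between S7 and P2: 20 + 18 − 35 = 3
  between P2 and HQ: 18 + 25 − 28 = 15
Cheapest insertion is between S7 and P2, adding 3.
New total = 128 + 3 = 131.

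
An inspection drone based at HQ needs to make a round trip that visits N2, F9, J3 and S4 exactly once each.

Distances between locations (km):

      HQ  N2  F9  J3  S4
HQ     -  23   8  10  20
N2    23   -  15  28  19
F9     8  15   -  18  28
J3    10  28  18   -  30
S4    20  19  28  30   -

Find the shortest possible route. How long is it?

There are 12 distinct closed tours to check (reversals are equivalent).
HQ-N2-F9-J3-S4-HQ: 23+15+18+30+20 = 106
HQ-N2-F9-S4-J3-HQ: 23+15+28+30+10 = 106
HQ-N2-J3-F9-S4-HQ: 23+28+18+28+20 = 117
HQ-N2-J3-S4-F9-HQ: 23+28+30+28+8 = 117
HQ-N2-S4-F9-J3-HQ: 23+19+28+18+10 = 98
HQ-N2-S4-J3-F9-HQ: 23+19+30+18+8 = 98
HQ-F9-N2-J3-S4-HQ: 8+15+28+30+20 = 101
HQ-F9-N2-S4-J3-HQ: 8+15+19+30+10 = 82
HQ-F9-J3-N2-S4-HQ: 8+18+28+19+20 = 93
HQ-F9-S4-N2-J3-HQ: 8+28+19+28+10 = 93
HQ-J3-N2-F9-S4-HQ: 10+28+15+28+20 = 101
HQ-J3-F9-N2-S4-HQ: 10+18+15+19+20 = 82
The minimum is 82.
One optimal route: HQ → F9 → N2 → S4 → J3 → HQ (or its reverse).

Shortest round trip = 82 km.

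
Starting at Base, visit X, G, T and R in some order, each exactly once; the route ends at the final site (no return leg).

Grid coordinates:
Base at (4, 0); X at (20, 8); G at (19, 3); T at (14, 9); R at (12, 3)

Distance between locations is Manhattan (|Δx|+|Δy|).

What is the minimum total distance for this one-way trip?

There are 4! = 24 possible orderings.
Base→X→G→T→R: 24+6+11+8 = 49
Base→X→G→R→T: 24+6+7+8 = 45
Base→X→T→G→R: 24+7+11+7 = 49
Base→X→T→R→G: 24+7+8+7 = 46
Base→X→R→G→T: 24+13+7+11 = 55
Base→X→R→T→G: 24+13+8+11 = 56
Base→G→X→T→R: 18+6+7+8 = 39
Base→G→X→R→T: 18+6+13+8 = 45
Base→G→T→X→R: 18+11+7+13 = 49
Base→G→T→R→X: 18+11+8+13 = 50
Base→G→R→X→T: 18+7+13+7 = 45
Base→G→R→T→X: 18+7+8+7 = 40
Base→T→X→G→R: 19+7+6+7 = 39
Base→T→X→R→G: 19+7+13+7 = 46
… (10 more)
Base→R→G→X→T: 11+7+6+7 = 31  ← best
The minimum is 31.
One shortest path: Base → R → G → X → T.

Shortest open route: 31.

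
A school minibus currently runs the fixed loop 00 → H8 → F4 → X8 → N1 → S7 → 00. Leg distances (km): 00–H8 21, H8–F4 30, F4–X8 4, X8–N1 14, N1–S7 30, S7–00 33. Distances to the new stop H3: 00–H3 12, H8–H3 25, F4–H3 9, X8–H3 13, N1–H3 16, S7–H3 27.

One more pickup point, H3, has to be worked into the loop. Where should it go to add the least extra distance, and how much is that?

Insertion cost between consecutive stops i–j is d(i,H3) + d(H3,j) − d(i,j):
  between 00 and H8: 12 + 25 − 21 = 16
  between H8 and F4: 25 + 9 − 30 = 4
  between F4 and X8: 9 + 13 − 4 = 18
  between X8 and N1: 13 + 16 − 14 = 15
  between N1 and S7: 16 + 27 − 30 = 13
  between S7 and 00: 27 + 12 − 33 = 6
Cheapest insertion is between H8 and F4, adding 4.
New total = 132 + 4 = 136.

Minimum extra distance: 4 km, inserting H3 between H8 and F4.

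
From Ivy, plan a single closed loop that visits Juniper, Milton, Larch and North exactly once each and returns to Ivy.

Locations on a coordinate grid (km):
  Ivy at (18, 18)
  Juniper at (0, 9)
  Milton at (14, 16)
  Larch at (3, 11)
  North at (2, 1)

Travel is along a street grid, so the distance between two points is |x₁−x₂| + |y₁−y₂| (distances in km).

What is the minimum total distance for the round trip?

With 4 stops there are 4!/2 = 12 distinct round trips (a route and its reverse cost the same).
Ivy-Juniper-Milton-Larch-North-Ivy: 27+21+16+11+33 = 108
Ivy-Juniper-Milton-North-Larch-Ivy: 27+21+27+11+22 = 108
Ivy-Juniper-Larch-Milton-North-Ivy: 27+5+16+27+33 = 108
Ivy-Juniper-Larch-North-Milton-Ivy: 27+5+11+27+6 = 76
Ivy-Juniper-North-Milton-Larch-Ivy: 27+10+27+16+22 = 102
Ivy-Juniper-North-Larch-Milton-Ivy: 27+10+11+16+6 = 70
Ivy-Milton-Juniper-Larch-North-Ivy: 6+21+5+11+33 = 76
Ivy-Milton-Juniper-North-Larch-Ivy: 6+21+10+11+22 = 70
Ivy-Milton-Larch-Juniper-North-Ivy: 6+16+5+10+33 = 70
Ivy-Milton-North-Juniper-Larch-Ivy: 6+27+10+5+22 = 70
Ivy-Larch-Juniper-Milton-North-Ivy: 22+5+21+27+33 = 108
Ivy-Larch-Milton-Juniper-North-Ivy: 22+16+21+10+33 = 102
The minimum is 70.
One optimal route: Ivy → Juniper → North → Larch → Milton → Ivy (or its reverse).

70 km — the shortest possible round trip.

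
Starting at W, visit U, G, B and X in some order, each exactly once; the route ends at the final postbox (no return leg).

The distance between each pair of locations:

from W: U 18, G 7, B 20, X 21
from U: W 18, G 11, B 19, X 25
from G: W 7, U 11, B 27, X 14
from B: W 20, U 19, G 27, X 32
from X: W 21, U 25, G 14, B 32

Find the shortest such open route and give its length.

There are 4! = 24 possible orderings.
W→U→G→B→X: 18+11+27+32 = 88
W→U→G→X→B: 18+11+14+32 = 75
W→U→B→G→X: 18+19+27+14 = 78
W→U→B→X→G: 18+19+32+14 = 83
W→U→X→G→B: 18+25+14+27 = 84
W→U→X→B→G: 18+25+32+27 = 102
W→G→U→B→X: 7+11+19+32 = 69
W→G→U→X→B: 7+11+25+32 = 75
W→G→B→U→X: 7+27+19+25 = 78
W→G→B→X→U: 7+27+32+25 = 91
W→G→X→U→B: 7+14+25+19 = 65
W→G→X→B→U: 7+14+32+19 = 72
W→B→U→G→X: 20+19+11+14 = 64
W→B→U→X→G: 20+19+25+14 = 78
… (10 more)
The minimum is 64.
One shortest path: W → B → U → G → X.

64 — the minimum one-way total.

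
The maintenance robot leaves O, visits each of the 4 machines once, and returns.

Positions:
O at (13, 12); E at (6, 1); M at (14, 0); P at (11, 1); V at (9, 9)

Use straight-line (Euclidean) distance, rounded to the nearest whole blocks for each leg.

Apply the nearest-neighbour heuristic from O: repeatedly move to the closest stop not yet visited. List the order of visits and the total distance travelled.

37 blocks along O → V → P → M → E → O.

O → [V:5 / P:11 / M:12 / E:13] → V (5)
V → [P:8 / E:9 / M:10] → P (8)
P → [M:3 / E:5] → M (3)
M → [E:8] → E (8)
Return E→O: 13.
Total = 5 + 8 + 3 + 8 + 13 = 37.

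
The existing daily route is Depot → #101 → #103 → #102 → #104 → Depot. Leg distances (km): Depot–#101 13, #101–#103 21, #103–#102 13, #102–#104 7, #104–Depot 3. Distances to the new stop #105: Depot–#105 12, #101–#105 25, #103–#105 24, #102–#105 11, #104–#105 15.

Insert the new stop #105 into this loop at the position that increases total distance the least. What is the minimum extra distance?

Insertion cost between consecutive stops i–j is d(i,#105) + d(#105,j) − d(i,j):
  between Depot and #101: 12 + 25 − 13 = 24
  between #101 and #103: 25 + 24 − 21 = 28
  between #103 and #102: 24 + 11 − 13 = 22
  between #102 and #104: 11 + 15 − 7 = 19
  between #104 and Depot: 15 + 12 − 3 = 24
Cheapest insertion is between #102 and #104, adding 19.
New total = 57 + 19 = 76.

Adding 19 km by placing #105 on the #102–#104 leg.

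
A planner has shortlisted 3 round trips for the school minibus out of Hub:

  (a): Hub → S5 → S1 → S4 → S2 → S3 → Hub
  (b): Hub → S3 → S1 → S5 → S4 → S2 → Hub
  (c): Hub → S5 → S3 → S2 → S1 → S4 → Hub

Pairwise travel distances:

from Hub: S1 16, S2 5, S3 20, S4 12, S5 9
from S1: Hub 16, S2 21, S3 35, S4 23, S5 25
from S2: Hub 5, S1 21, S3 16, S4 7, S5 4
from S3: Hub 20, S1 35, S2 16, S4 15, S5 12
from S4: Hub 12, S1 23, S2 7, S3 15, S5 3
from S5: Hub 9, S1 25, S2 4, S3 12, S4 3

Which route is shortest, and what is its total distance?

(a): 9 + 25 + 23 + 7 + 16 + 20 = 100
(b): 20 + 35 + 25 + 3 + 7 + 5 = 95
(c): 9 + 12 + 16 + 21 + 23 + 12 = 93

93 — (c) is the shortest.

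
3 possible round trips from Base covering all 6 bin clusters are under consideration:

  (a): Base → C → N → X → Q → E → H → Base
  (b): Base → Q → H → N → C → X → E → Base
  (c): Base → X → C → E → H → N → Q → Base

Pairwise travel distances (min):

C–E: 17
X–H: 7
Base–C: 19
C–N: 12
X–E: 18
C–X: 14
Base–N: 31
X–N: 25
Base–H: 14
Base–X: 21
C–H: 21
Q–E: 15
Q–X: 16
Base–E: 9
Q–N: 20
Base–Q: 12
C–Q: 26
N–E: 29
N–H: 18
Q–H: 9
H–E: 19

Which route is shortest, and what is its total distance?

(a): 19 + 12 + 25 + 16 + 15 + 19 + 14 = 120
(b): 12 + 9 + 18 + 12 + 14 + 18 + 9 = 92
(c): 21 + 14 + 17 + 19 + 18 + 20 + 12 = 121

Shortest is (b), total 92 min.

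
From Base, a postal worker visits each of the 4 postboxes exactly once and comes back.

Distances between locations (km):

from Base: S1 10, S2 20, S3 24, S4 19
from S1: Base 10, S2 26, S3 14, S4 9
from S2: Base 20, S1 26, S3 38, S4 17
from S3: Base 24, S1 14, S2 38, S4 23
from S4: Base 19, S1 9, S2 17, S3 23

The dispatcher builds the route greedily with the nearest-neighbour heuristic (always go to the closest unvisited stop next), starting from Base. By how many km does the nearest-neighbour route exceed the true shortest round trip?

Excess over optimum: 14 km.

Base: S1=10, S4=19, S2=20, S3=24 ⇒ S1
S1: S4=9, S3=14, S2=26 ⇒ S4
S4: S2=17, S3=23 ⇒ S2
S2: S3=38 ⇒ S3
NN route Base → S1 → S4 → S2 → S3 → Base costs 98.
Optimal: Base → S1 → S3 → S4 → S2 → Base costs 84 (by enumerating all 12 distinct tours).
Excess = 98 − 84 = 14.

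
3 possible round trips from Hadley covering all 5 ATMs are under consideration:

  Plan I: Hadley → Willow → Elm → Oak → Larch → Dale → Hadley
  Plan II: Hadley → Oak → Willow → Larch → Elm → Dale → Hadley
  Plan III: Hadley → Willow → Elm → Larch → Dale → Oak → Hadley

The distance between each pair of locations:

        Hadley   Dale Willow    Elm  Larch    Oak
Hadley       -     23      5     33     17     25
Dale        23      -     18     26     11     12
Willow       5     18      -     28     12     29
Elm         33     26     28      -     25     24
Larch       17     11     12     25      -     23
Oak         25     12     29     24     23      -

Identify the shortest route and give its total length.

Plan I: 5 + 28 + 24 + 23 + 11 + 23 = 114
Plan II: 25 + 29 + 12 + 25 + 26 + 23 = 140
Plan III: 5 + 28 + 25 + 11 + 12 + 25 = 106

Shortest is Plan III, total 106.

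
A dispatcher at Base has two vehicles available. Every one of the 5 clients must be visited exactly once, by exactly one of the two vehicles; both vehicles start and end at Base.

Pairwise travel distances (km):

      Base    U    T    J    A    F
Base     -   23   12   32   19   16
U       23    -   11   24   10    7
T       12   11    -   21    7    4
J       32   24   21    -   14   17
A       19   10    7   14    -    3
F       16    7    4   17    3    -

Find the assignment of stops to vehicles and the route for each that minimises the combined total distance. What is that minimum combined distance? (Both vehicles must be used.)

Check every non-empty split of the stops between the two vehicles; for each half take its own optimal tour:
  {U} + {T, J, A, F}: 46 + 65 = 111
  {T} + {U, J, A, F}: 24 + 79 = 103
  {U, T} + {J, A, F}: 46 + 65 = 111
  {J} + {U, T, A, F}: 64 + 52 = 116
  {U, J} + {T, A, F}: 79 + 38 = 117
  {T, J} + {U, A, F}: 65 + 52 = 117
  … (15 splits in total)
Best: vehicle 1 Base → T → Base = 24; vehicle 2 Base → U → F → A → J → Base = 79; combined 103.

Minimum combined distance: 103 km.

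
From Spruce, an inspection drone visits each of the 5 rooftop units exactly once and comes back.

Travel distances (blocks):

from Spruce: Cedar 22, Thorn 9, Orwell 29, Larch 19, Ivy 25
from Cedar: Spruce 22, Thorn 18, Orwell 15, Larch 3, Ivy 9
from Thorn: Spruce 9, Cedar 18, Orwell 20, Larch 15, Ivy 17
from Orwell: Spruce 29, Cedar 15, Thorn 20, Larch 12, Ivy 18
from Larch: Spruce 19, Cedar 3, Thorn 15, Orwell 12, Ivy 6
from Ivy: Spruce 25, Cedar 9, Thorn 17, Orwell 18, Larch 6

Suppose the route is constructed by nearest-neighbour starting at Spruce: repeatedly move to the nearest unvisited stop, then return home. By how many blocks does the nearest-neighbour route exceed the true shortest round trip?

The nearest-neighbour route is 5 blocks longer than optimal.

Spruce: Thorn=9, Larch=19, Cedar=22, Ivy=25, Orwell=29 ⇒ Thorn
Thorn: Larch=15, Ivy=17, Cedar=18, Orwell=20 ⇒ Larch
Larch: Cedar=3, Ivy=6, Orwell=12 ⇒ Cedar
Cedar: Ivy=9, Orwell=15 ⇒ Ivy
Ivy: Orwell=18 ⇒ Orwell
NN route Spruce → Thorn → Larch → Cedar → Ivy → Orwell → Spruce costs 83.
Optimal: Spruce → Cedar → Larch → Ivy → Orwell → Thorn → Spruce costs 78 (by enumerating all 60 distinct tours).
Excess = 83 − 78 = 5.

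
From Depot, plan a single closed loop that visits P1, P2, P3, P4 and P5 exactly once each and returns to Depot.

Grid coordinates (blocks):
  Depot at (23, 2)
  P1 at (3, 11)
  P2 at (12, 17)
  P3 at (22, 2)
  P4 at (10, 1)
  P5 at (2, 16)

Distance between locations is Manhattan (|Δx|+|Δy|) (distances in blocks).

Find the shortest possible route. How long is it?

There are 60 distinct closed tours to check (reversals are equivalent).
Depot → P1 → P2 → P3 → P4 → P5 → Depot: 29+15+25+13+23+35 = 140
Depot → P1 → P2 → P3 → P5 → P4 → Depot: 29+15+25+34+23+14 = 140
Depot → P1 → P2 → P4 → P3 → P5 → Depot: 29+15+18+13+34+35 = 144
Depot → P1 → P2 → P4 → P5 → P3 → Depot: 29+15+18+23+34+1 = 120
Depot → P1 → P2 → P5 → P3 → P4 → Depot: 29+15+11+34+13+14 = 116
Depot → P1 → P2 → P5 → P4 → P3 → Depot: 29+15+11+23+13+1 = 92
Depot → P1 → P3 → P2 → P4 → P5 → Depot: 29+28+25+18+23+35 = 158
Depot → P1 → P3 → P2 → P5 → P4 → Depot: 29+28+25+11+23+14 = 130
Depot → P1 → P3 → P4 → P2 → P5 → Depot: 29+28+13+18+11+35 = 134
Depot → P1 → P3 → P4 → P5 → P2 → Depot: 29+28+13+23+11+26 = 130
Depot → P1 → P3 → P5 → P2 → P4 → Depot: 29+28+34+11+18+14 = 134
Depot → P1 → P3 → P5 → P4 → P2 → Depot: 29+28+34+23+18+26 = 158
Depot → P1 → P4 → P2 → P3 → P5 → Depot: 29+17+18+25+34+35 = 158
Depot → P1 → P4 → P2 → P5 → P3 → Depot: 29+17+18+11+34+1 = 110
… (46 more)
Depot → P2 → P5 → P1 → P4 → P3 → Depot: 26+11+6+17+13+1 = 74  ← best
The minimum is 74.
One optimal route: Depot → P2 → P5 → P1 → P4 → P3 → Depot (or its reverse).

Shortest round trip = 74 blocks.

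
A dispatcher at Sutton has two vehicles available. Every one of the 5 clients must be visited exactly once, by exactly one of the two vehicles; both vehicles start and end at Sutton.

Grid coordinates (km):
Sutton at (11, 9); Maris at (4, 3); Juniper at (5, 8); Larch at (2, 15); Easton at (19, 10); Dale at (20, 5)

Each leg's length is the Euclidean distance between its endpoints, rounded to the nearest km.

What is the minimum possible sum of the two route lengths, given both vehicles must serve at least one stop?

56 km — the smallest possible combined total.

Check every non-empty split of the stops between the two vehicles; for each half take its own optimal tour:
  {Maris} + {Juniper, Larch, Easton, Dale}: 18 + 47 = 65
  {Juniper} + {Maris, Larch, Easton, Dale}: 12 + 52 = 64
  {Maris, Juniper} + {Larch, Easton, Dale}: 20 + 44 = 64
  {Larch} + {Maris, Juniper, Easton, Dale}: 22 + 40 = 62
  {Maris, Larch} + {Juniper, Easton, Dale}: 32 + 34 = 66
  {Juniper, Larch} + {Maris, Easton, Dale}: 25 + 38 = 63
  … (15 splits in total)
  {Maris, Juniper, Larch} + {Easton, Dale}: 33 + 23 = 56  ← best
Best: vehicle 1 Sutton → Maris → Juniper → Larch → Sutton = 33; vehicle 2 Sutton → Easton → Dale → Sutton = 23; combined 56.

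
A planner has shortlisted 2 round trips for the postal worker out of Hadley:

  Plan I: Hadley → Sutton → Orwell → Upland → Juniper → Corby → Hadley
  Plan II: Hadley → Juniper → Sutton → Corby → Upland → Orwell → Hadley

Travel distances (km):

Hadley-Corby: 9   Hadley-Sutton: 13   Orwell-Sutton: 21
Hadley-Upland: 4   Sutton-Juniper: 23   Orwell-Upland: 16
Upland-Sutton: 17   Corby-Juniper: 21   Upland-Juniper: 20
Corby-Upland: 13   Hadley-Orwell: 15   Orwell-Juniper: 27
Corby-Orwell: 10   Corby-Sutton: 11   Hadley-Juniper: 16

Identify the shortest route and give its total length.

Shortest is Plan II, total 94 km.

Plan I: 13 + 21 + 16 + 20 + 21 + 9 = 100
Plan II: 16 + 23 + 11 + 13 + 16 + 15 = 94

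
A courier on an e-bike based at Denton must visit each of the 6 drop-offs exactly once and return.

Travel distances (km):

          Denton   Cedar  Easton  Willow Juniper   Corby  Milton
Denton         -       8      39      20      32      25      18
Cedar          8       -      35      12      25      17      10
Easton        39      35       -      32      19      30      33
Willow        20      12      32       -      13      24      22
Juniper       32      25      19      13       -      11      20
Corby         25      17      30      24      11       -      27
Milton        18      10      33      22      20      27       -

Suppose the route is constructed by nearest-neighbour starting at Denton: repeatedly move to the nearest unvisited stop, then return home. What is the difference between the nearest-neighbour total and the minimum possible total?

From Denton: Cedar=8, Milton=18, Willow=20, Corby=25, Juniper=32, Easton=39 → choose Cedar (8).
From Cedar: Milton=10, Willow=12, Corby=17, Juniper=25, Easton=35 → choose Milton (10).
From Milton: Juniper=20, Willow=22, Corby=27, Easton=33 → choose Juniper (20).
From Juniper: Corby=11, Willow=13, Easton=19 → choose Corby (11).
From Corby: Willow=24, Easton=30 → choose Willow (24).
From Willow: Easton=32 → choose Easton (32).
NN route Denton → Cedar → Milton → Juniper → Corby → Willow → Easton → Denton costs 144.
Optimal: Denton → Cedar → Willow → Juniper → Corby → Easton → Milton → Denton costs 125 (by enumerating all 360 distinct tours).
Excess = 144 − 125 = 19.

19 km longer than the optimal tour.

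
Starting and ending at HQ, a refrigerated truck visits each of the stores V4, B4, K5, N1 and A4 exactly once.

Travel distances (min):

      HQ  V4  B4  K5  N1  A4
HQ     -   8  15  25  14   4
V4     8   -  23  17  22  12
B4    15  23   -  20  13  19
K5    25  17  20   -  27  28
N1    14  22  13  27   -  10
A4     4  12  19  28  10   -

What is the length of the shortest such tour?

Shortest round trip = 72 min.

HQ-V4-B4-K5-N1-A4-HQ: 8+23+20+27+10+4 = 92
HQ-V4-B4-K5-A4-N1-HQ: 8+23+20+28+10+14 = 103
HQ-V4-B4-N1-K5-A4-HQ: 8+23+13+27+28+4 = 103
HQ-V4-B4-N1-A4-K5-HQ: 8+23+13+10+28+25 = 107
HQ-V4-B4-A4-K5-N1-HQ: 8+23+19+28+27+14 = 119
HQ-V4-B4-A4-N1-K5-HQ: 8+23+19+10+27+25 = 112
HQ-V4-K5-B4-N1-A4-HQ: 8+17+20+13+10+4 = 72
HQ-V4-K5-B4-A4-N1-HQ: 8+17+20+19+10+14 = 88
HQ-V4-K5-N1-B4-A4-HQ: 8+17+27+13+19+4 = 88
HQ-V4-K5-N1-A4-B4-HQ: 8+17+27+10+19+15 = 96
HQ-V4-K5-A4-B4-N1-HQ: 8+17+28+19+13+14 = 99
HQ-V4-K5-A4-N1-B4-HQ: 8+17+28+10+13+15 = 91
HQ-V4-N1-B4-K5-A4-HQ: 8+22+13+20+28+4 = 95
HQ-V4-N1-B4-A4-K5-HQ: 8+22+13+19+28+25 = 115
… (46 more)
The minimum is 72.
One optimal route: HQ → V4 → K5 → B4 → N1 → A4 → HQ (or its reverse).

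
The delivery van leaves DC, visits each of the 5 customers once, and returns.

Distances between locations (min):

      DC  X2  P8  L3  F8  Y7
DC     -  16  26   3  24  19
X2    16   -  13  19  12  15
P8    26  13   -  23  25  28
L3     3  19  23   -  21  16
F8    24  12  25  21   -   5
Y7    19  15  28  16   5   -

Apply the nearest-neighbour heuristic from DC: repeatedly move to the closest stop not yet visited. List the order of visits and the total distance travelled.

From DC: distances to unvisited — L3=3, X2=16, Y7=19, F8=24, P8=26. Nearest is L3 (3).
From L3: distances to unvisited — Y7=16, X2=19, F8=21, P8=23. Nearest is Y7 (16).
From Y7: distances to unvisited — F8=5, X2=15, P8=28. Nearest is F8 (5).
From F8: distances to unvisited — X2=12, P8=25. Nearest is X2 (12).
From X2: distances to unvisited — P8=13. Nearest is P8 (13).
Return P8→DC: 26.
Total = 3 + 16 + 5 + 12 + 13 + 26 = 75.

Total distance 75 min via the nearest-neighbour route DC → L3 → Y7 → F8 → X2 → P8 → DC.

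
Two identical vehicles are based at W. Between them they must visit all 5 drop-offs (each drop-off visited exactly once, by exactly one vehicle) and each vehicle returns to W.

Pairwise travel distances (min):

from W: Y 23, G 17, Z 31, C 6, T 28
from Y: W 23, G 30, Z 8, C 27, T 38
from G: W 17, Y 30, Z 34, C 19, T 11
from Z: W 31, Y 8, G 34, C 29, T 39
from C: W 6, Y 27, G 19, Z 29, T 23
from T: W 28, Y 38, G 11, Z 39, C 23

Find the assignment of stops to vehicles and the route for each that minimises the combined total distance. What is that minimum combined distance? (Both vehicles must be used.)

Minimum combined distance: 110 min.

Check every non-empty split of the stops between the two vehicles; for each half take its own optimal tour:
  {Y} + {G, Z, C, T}: 46 + 102 = 148
  {G} + {Y, Z, C, T}: 34 + 99 = 133
  {Y, G} + {Z, C, T}: 70 + 99 = 169
  {Z} + {Y, G, C, T}: 62 + 93 = 155
  {Y, Z} + {G, C, T}: 62 + 57 = 119
  {G, Z} + {Y, C, T}: 82 + 90 = 172
  … (15 splits in total)
  {C} + {Y, G, Z, T}: 12 + 98 = 110  ← best
Best: vehicle 1 W → C → W = 12; vehicle 2 W → Y → Z → T → G → W = 98; combined 110.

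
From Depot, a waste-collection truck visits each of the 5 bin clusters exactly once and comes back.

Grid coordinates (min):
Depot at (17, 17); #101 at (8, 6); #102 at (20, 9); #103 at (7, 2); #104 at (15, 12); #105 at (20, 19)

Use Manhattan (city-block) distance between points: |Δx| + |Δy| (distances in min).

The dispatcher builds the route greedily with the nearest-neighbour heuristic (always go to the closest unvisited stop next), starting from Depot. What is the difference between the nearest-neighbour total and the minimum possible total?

From Depot: #105=5, #104=7, #102=11, #101=20, #103=25 → choose #105 (5).
From #105: #102=10, #104=12, #101=25, #103=30 → choose #102 (10).
From #102: #104=8, #101=15, #103=20 → choose #104 (8).
From #104: #101=13, #103=18 → choose #101 (13).
From #101: #103=5 → choose #103 (5).
NN route Depot → #105 → #102 → #104 → #101 → #103 → Depot costs 66.
Optimal: Depot → #104 → #101 → #103 → #102 → #105 → Depot costs 60 (by enumerating all 60 distinct tours).
Excess = 66 − 60 = 6.

Excess over optimum: 6 min.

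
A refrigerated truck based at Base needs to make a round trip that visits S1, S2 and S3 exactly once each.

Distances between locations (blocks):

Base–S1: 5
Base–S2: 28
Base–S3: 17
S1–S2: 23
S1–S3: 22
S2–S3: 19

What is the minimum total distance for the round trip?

Shortest round trip = 64 blocks.

Base - S1 - S2 - S3 - Base: 5+23+19+17 = 64
Base - S1 - S3 - S2 - Base: 5+22+19+28 = 74
Base - S2 - S1 - S3 - Base: 28+23+22+17 = 90
The minimum is 64.
One optimal route: Base → S1 → S2 → S3 → Base (or its reverse).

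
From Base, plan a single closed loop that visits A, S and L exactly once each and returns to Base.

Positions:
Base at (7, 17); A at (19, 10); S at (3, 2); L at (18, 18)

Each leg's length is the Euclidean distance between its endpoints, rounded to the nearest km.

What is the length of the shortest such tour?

With 3 stops there are 3!/2 = 3 distinct round trips (a route and its reverse cost the same).
Base-A-S-L-Base: 14+18+22+11 = 65
Base-A-L-S-Base: 14+8+22+16 = 60
Base-S-A-L-Base: 16+18+8+11 = 53
The minimum is 53.
One optimal route: Base → S → A → L → Base (or its reverse).

53 km — the shortest possible round trip.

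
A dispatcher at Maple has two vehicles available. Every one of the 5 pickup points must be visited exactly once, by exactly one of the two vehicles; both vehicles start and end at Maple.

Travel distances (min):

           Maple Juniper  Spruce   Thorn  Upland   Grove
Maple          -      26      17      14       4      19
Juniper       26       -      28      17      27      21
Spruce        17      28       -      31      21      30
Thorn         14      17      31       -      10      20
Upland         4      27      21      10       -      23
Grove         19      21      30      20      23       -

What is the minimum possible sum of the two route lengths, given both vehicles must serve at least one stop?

There are 2^4 − 1 = 15 ways to divide the 5 stops into two non-empty groups. For each, the best each vehicle can do is its own shortest tour through its group:
  {Juniper} + {Spruce, Thorn, Upland, Grove}: 52 + 81 = 133
  {Spruce} + {Juniper, Thorn, Upland, Grove}: 34 + 71 = 105
  {Juniper, Spruce} + {Thorn, Upland, Grove}: 71 + 53 = 124
  {Thorn} + {Juniper, Spruce, Upland, Grove}: 28 + 93 = 121
  {Juniper, Thorn} + {Spruce, Upland, Grove}: 57 + 74 = 131
  {Spruce, Thorn} + {Juniper, Upland, Grove}: 62 + 71 = 133
  … (15 splits in total)
Best: vehicle 1 Maple → Spruce → Maple = 34; vehicle 2 Maple → Upland → Thorn → Juniper → Grove → Maple = 71; combined 105.

Minimum combined distance: 105 min.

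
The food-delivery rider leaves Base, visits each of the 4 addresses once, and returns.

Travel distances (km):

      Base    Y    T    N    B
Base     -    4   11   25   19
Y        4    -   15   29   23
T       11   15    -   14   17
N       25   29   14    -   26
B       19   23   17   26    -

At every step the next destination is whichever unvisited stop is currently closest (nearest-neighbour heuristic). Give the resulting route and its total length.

Total distance 78 km via the nearest-neighbour route Base → Y → T → N → B → Base.

Base → [Y:4 / T:11 / B:19 / N:25] → Y (4)
Y → [T:15 / B:23 / N:29] → T (15)
T → [N:14 / B:17] → N (14)
N → [B:26] → B (26)
Return B→Base: 19.
Total = 4 + 15 + 14 + 26 + 19 = 78.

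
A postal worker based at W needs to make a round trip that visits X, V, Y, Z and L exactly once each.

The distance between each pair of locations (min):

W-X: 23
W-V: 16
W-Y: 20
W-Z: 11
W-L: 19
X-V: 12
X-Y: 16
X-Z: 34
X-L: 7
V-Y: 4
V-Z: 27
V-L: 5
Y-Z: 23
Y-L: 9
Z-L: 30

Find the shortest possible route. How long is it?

With 5 stops there are 5!/2 = 60 distinct round trips (a route and its reverse cost the same).
W - X - V - Y - Z - L - W: 23+12+4+23+30+19 = 111
W - X - V - Y - L - Z - W: 23+12+4+9+30+11 = 89
W - X - V - Z - Y - L - W: 23+12+27+23+9+19 = 113
W - X - V - Z - L - Y - W: 23+12+27+30+9+20 = 121
W - X - V - L - Y - Z - W: 23+12+5+9+23+11 = 83
W - X - V - L - Z - Y - W: 23+12+5+30+23+20 = 113
W - X - Y - V - Z - L - W: 23+16+4+27+30+19 = 119
W - X - Y - V - L - Z - W: 23+16+4+5+30+11 = 89
W - X - Y - Z - V - L - W: 23+16+23+27+5+19 = 113
W - X - Y - Z - L - V - W: 23+16+23+30+5+16 = 113
W - X - Y - L - V - Z - W: 23+16+9+5+27+11 = 91
W - X - Y - L - Z - V - W: 23+16+9+30+27+16 = 121
W - X - Z - V - Y - L - W: 23+34+27+4+9+19 = 116
W - X - Z - V - L - Y - W: 23+34+27+5+9+20 = 118
… (46 more)
W - X - L - V - Y - Z - W: 23+7+5+4+23+11 = 73  ← best
The minimum is 73.
One optimal route: W → X → L → V → Y → Z → W (or its reverse).

Minimum total distance: 73 min.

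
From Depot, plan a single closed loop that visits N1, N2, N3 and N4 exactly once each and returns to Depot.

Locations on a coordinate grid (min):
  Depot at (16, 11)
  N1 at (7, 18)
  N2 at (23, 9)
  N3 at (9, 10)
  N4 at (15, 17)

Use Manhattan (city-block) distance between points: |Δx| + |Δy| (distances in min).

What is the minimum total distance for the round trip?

There are 12 distinct closed tours to check (reversals are equivalent).
Depot-N1-N2-N3-N4-Depot: 16+25+15+13+7 = 76
Depot-N1-N2-N4-N3-Depot: 16+25+16+13+8 = 78
Depot-N1-N3-N2-N4-Depot: 16+10+15+16+7 = 64
Depot-N1-N3-N4-N2-Depot: 16+10+13+16+9 = 64
Depot-N1-N4-N2-N3-Depot: 16+9+16+15+8 = 64
Depot-N1-N4-N3-N2-Depot: 16+9+13+15+9 = 62
Depot-N2-N1-N3-N4-Depot: 9+25+10+13+7 = 64
Depot-N2-N1-N4-N3-Depot: 9+25+9+13+8 = 64
Depot-N2-N3-N1-N4-Depot: 9+15+10+9+7 = 50
Depot-N2-N4-N1-N3-Depot: 9+16+9+10+8 = 52
Depot-N3-N1-N2-N4-Depot: 8+10+25+16+7 = 66
Depot-N3-N2-N1-N4-Depot: 8+15+25+9+7 = 64
The minimum is 50.
One optimal route: Depot → N2 → N3 → N1 → N4 → Depot (or its reverse).

Shortest round trip = 50 min.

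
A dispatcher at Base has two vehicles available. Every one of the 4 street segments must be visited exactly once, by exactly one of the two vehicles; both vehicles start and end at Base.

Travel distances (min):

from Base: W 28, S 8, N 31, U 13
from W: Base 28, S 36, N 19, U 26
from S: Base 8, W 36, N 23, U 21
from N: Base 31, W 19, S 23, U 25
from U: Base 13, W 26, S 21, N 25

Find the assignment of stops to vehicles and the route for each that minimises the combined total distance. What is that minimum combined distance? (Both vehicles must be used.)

Minimum combined distance: 101 min.

Try each way of splitting the stops between the two vehicles (each non-empty) and, for each split, find the best tour for each vehicle:
  {W} + {S, N, U}: 56 + 69 = 125
  {S} + {W, N, U}: 16 + 85 = 101
  {W, S} + {N, U}: 72 + 69 = 141
  {N} + {W, S, U}: 62 + 83 = 145
  {W, N} + {S, U}: 78 + 42 = 120
  {S, N} + {W, U}: 62 + 67 = 129
  … (7 splits in total)
Best: vehicle 1 Base → S → Base = 16; vehicle 2 Base → W → N → U → Base = 85; combined 101.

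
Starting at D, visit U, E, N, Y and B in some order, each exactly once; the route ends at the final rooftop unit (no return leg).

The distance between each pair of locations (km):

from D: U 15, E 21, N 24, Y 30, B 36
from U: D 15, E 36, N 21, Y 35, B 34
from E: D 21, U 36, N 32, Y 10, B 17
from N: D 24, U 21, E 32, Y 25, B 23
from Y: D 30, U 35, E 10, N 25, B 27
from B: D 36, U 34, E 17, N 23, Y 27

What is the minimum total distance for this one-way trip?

There are 5! = 120 possible orderings.
D → U → E → N → Y → B: 15+36+32+25+27 = 135
D → U → E → N → B → Y: 15+36+32+23+27 = 133
D → U → E → Y → N → B: 15+36+10+25+23 = 109
D → U → E → Y → B → N: 15+36+10+27+23 = 111
D → U → E → B → N → Y: 15+36+17+23+25 = 116
D → U → E → B → Y → N: 15+36+17+27+25 = 120
D → U → N → E → Y → B: 15+21+32+10+27 = 105
D → U → N → E → B → Y: 15+21+32+17+27 = 112
D → U → N → Y → E → B: 15+21+25+10+17 = 88
D → U → N → Y → B → E: 15+21+25+27+17 = 105
D → U → N → B → E → Y: 15+21+23+17+10 = 86
D → U → N → B → Y → E: 15+21+23+27+10 = 96
D → U → Y → E → N → B: 15+35+10+32+23 = 115
D → U → Y → E → B → N: 15+35+10+17+23 = 100
… (106 more)
The minimum is 86.
One shortest path: D → U → N → B → E → Y.

86 km — the minimum one-way total.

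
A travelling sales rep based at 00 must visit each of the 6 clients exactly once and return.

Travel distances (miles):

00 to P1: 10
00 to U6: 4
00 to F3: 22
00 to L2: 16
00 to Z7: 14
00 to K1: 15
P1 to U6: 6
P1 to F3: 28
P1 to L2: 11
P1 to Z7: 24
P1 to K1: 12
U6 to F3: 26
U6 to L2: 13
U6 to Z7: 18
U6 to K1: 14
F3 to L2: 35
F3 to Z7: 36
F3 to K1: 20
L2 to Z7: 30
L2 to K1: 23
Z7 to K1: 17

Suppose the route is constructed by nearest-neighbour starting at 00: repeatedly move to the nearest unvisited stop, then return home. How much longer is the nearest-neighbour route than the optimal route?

From 00: U6=4, P1=10, Z7=14, K1=15, L2=16, F3=22 → choose U6 (4).
From U6: P1=6, L2=13, K1=14, Z7=18, F3=26 → choose P1 (6).
From P1: L2=11, K1=12, Z7=24, F3=28 → choose L2 (11).
From L2: K1=23, Z7=30, F3=35 → choose K1 (23).
From K1: Z7=17, F3=20 → choose Z7 (17).
From Z7: F3=36 → choose F3 (36).
NN route 00 → U6 → P1 → L2 → K1 → Z7 → F3 → 00 costs 119.
Optimal: 00 → U6 → P1 → L2 → F3 → K1 → Z7 → 00 costs 107 (by enumerating all 360 distinct tours).
Excess = 119 − 107 = 12.

12 miles longer than the optimal tour.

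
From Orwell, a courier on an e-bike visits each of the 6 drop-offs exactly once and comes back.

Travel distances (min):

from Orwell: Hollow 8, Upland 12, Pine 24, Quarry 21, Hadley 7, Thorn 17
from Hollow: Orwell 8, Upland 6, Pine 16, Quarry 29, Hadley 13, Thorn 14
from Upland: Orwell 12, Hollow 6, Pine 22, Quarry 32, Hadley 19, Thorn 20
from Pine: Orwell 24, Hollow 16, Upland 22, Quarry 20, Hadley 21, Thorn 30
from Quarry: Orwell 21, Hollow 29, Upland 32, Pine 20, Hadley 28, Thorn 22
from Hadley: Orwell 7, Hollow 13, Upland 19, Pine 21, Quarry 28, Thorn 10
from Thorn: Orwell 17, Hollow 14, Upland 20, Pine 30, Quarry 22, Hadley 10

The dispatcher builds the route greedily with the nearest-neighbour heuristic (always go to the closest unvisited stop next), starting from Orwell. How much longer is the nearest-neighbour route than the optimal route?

7 min longer than the optimal tour.

Orwell: Hadley=7, Hollow=8, Upland=12, Thorn=17, Quarry=21, Pine=24 ⇒ Hadley
Hadley: Thorn=10, Hollow=13, Upland=19, Pine=21, Quarry=28 ⇒ Thorn
Thorn: Hollow=14, Upland=20, Quarry=22, Pine=30 ⇒ Hollow
Hollow: Upland=6, Pine=16, Quarry=29 ⇒ Upland
Upland: Pine=22, Quarry=32 ⇒ Pine
Pine: Quarry=20 ⇒ Quarry
NN route Orwell → Hadley → Thorn → Hollow → Upland → Pine → Quarry → Orwell costs 100.
Optimal: Orwell → Upland → Hollow → Pine → Quarry → Thorn → Hadley → Orwell costs 93 (by enumerating all 360 distinct tours).
Excess = 100 − 93 = 7.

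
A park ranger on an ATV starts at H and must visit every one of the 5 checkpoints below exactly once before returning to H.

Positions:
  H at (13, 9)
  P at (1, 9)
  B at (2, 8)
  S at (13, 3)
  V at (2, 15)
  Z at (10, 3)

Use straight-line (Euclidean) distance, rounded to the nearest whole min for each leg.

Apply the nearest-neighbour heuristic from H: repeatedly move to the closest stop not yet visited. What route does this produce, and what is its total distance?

Total distance 38 min via the nearest-neighbour route H → S → Z → B → P → V → H.

H → [S:6 / Z:7 / B:11 / P:12 / V:13] → S (6)
S → [Z:3 / B:12 / P:13 / V:16] → Z (3)
Z → [B:9 / P:11 / V:14] → B (9)
B → [P:1 / V:7] → P (1)
P → [V:6] → V (6)
Return V→H: 13.
Total = 6 + 3 + 9 + 1 + 6 + 13 = 38.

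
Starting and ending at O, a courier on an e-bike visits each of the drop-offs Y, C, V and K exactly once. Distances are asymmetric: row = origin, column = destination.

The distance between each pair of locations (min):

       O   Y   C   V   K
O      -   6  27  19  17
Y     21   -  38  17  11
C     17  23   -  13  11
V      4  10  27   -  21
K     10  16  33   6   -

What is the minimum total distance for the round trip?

O - Y - C - V - K - O: 6+38+13+21+10 = 88
O - Y - C - K - V - O: 6+38+11+6+4 = 65
O - Y - V - C - K - O: 6+17+27+11+10 = 71
O - Y - V - K - C - O: 6+17+21+33+17 = 94
O - Y - K - C - V - O: 6+11+33+13+4 = 67
O - Y - K - V - C - O: 6+11+6+27+17 = 67
O - C - Y - V - K - O: 27+23+17+21+10 = 98
O - C - Y - K - V - O: 27+23+11+6+4 = 71
O - C - V - Y - K - O: 27+13+10+11+10 = 71
O - C - V - K - Y - O: 27+13+21+16+21 = 98
O - C - K - Y - V - O: 27+11+16+17+4 = 75
O - C - K - V - Y - O: 27+11+6+10+21 = 75
O - V - Y - C - K - O: 19+10+38+11+10 = 88
O - V - Y - K - C - O: 19+10+11+33+17 = 90
… (10 more)
The minimum is 65.
One optimal route: O → Y → C → K → V → O.

65 min — the shortest possible round trip.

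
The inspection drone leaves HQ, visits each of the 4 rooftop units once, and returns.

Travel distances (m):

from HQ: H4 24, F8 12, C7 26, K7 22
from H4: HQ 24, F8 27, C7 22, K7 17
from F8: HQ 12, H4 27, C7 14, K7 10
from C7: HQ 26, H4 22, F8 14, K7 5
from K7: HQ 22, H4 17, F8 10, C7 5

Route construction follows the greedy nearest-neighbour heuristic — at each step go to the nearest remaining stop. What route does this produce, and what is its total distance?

Nearest-neighbour total = 73 m; route HQ → F8 → K7 → C7 → H4 → HQ.

At HQ the remaining stops are F8 12, K7 22, H4 24, C7 26; go to F8.
At F8 the remaining stops are K7 10, C7 14, H4 27; go to K7.
At K7 the remaining stops are C7 5, H4 17; go to C7.
At C7 the remaining stops are H4 22; go to H4.
Return H4→HQ: 24.
Total = 12 + 10 + 5 + 22 + 24 = 73.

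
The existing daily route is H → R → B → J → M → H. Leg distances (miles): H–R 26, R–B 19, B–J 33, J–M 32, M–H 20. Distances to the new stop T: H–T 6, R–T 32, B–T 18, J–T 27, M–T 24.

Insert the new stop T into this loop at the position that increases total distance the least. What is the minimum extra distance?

Minimum extra distance: 10 miles, inserting T between M and H.

Insertion cost between consecutive stops i–j is d(i,T) + d(T,j) − d(i,j):
  between H and R: 6 + 32 − 26 = 12
  between R and B: 32 + 18 − 19 = 31
  between B and J: 18 + 27 − 33 = 12
  between J and M: 27 + 24 − 32 = 19
  between M and H: 24 + 6 − 20 = 10
Cheapest insertion is between M and H, adding 10.
New total = 130 + 10 = 140.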